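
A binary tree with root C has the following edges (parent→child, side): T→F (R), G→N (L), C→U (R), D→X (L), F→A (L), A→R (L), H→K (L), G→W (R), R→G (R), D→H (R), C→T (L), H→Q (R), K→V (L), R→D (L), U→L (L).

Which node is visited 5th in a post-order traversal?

Post-order visits the left subtree, then the right subtree, then the node.
At C: go left to T.
  At T: no left child.
  At T: go right to F.
    At F: go left to A.
      At A: go left to R.
        At R: go left to D.
          At D: go left to X.
            X is a leaf — visit X.
          At D: go right to H.
            At H: go left to K.
              At K: go left to V.
                V is a leaf — visit V.
              At K: no right child.
              Visit K.
            At H: go right to Q.
              Q is a leaf — visit Q.
            Visit H.
          Visit D.
        At R: go right to G.
          At G: go left to N.
            N is a leaf — visit N.
          At G: go right to W.
            W is a leaf — visit W.
          Visit G.
        Visit R.
      At A: no right child.
      Visit A.
    At F: no right child.
    Visit F.
  Visit T.
At C: go right to U.
  At U: go left to L.
    L is a leaf — visit L.
  At U: no right child.
  Visit U.
Visit C.
Full post-order sequence: X, V, K, Q, H, D, N, W, G, R, A, F, T, L, U, C.

H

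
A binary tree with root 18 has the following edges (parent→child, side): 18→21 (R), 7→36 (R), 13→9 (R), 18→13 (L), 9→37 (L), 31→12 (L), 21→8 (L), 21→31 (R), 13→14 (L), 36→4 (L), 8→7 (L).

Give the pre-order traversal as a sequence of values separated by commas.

Pre-order visits the node, then its left subtree, then its right subtree.
Visit 18.
At 18: go left to 13.
  Visit 13.
  At 13: go left to 14.
    14 is a leaf — visit 14.
  At 13: go right to 9.
    Visit 9.
    At 9: go left to 37.
      37 is a leaf — visit 37.
    At 9: no right child.
At 18: go right to 21.
  Visit 21.
  At 21: go left to 8.
    Visit 8.
    At 8: go left to 7.
      Visit 7.
      At 7: no left child.
      At 7: go right to 36.
        Visit 36.
        At 36: go left to 4.
          4 is a leaf — visit 4.
        At 36: no right child.
    At 8: no right child.
  At 21: go right to 31.
    Visit 31.
    At 31: go left to 12.
      12 is a leaf — visit 12.
    At 31: no right child.

18, 13, 14, 9, 37, 21, 8, 7, 36, 4, 31, 12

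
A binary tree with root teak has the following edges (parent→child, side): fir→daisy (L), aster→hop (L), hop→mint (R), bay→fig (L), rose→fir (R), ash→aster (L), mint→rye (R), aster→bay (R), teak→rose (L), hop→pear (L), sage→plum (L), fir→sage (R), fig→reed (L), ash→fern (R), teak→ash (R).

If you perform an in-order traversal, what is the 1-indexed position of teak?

6

In-order visits the left subtree, then the node, then the right subtree.
At teak: go left to rose.
  At rose: no left child.
  Visit rose.
  At rose: go right to fir.
    At fir: go left to daisy.
      daisy is a leaf — visit daisy.
    Visit fir.
    At fir: go right to sage.
      At sage: go left to plum.
        plum is a leaf — visit plum.
      Visit sage.
      At sage: no right child.
Visit teak.
At teak: go right to ash.
  At ash: go left to aster.
    At aster: go left to hop.
      At hop: go left to pear.
        pear is a leaf — visit pear.
      Visit hop.
      At hop: go right to mint.
        At mint: no left child.
        Visit mint.
        At mint: go right to rye.
          rye is a leaf — visit rye.
    Visit aster.
    At aster: go right to bay.
      At bay: go left to fig.
        At fig: go left to reed.
          reed is a leaf — visit reed.
        Visit fig.
        At fig: no right child.
      Visit bay.
      At bay: no right child.
  Visit ash.
  At ash: go right to fern.
    fern is a leaf — visit fern.
Full in-order sequence: rose, daisy, fir, plum, sage, teak, pear, hop, mint, rye, aster, reed, fig, bay, ash, fern.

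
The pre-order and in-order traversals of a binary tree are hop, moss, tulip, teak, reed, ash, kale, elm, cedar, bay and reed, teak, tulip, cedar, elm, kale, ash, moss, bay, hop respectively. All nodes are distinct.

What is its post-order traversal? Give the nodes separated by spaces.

The first element of pre-order is the root; it splits in-order into left and right subtrees.
Root hop: left subtree has 9 nodes {reed, teak, tulip, cedar, elm, kale, ash, moss, bay}, right has 0 { }.
  Root moss: left subtree has 7 nodes {reed, teak, tulip, cedar, elm, kale, ash}, right has 1 {bay}.
    Root tulip: left subtree has 2 nodes {reed, teak}, right has 4 {cedar, elm, kale, ash}.
      Root teak: left subtree has 1 node {reed}, right has 0 { }.
      Root ash: left subtree has 3 nodes {cedar, elm, kale}, right has 0 { }.
        Root kale: left subtree has 2 nodes {cedar, elm}, right has 0 { }.
          Root elm: left subtree has 1 node {cedar}, right has 0 { }.

reed teak cedar elm kale ash tulip bay moss hop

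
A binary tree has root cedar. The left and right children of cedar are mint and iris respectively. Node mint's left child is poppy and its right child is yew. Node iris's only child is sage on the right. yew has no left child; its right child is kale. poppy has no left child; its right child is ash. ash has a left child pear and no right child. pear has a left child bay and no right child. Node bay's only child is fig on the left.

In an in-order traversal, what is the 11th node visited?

sage

In-order visits the left subtree, then the node, then the right subtree.
At cedar: go left to mint.
  At mint: go left to poppy.
    At poppy: no left child.
    Visit poppy.
    At poppy: go right to ash.
      At ash: go left to pear.
        At pear: go left to bay.
          At bay: go left to fig.
            fig is a leaf — visit fig.
          Visit bay.
          At bay: no right child.
        Visit pear.
        At pear: no right child.
      Visit ash.
      At ash: no right child.
  Visit mint.
  At mint: go right to yew.
    At yew: no left child.
    Visit yew.
    At yew: go right to kale.
      kale is a leaf — visit kale.
Visit cedar.
At cedar: go right to iris.
  At iris: no left child.
  Visit iris.
  At iris: go right to sage.
    sage is a leaf — visit sage.
Full in-order sequence: poppy, fig, bay, pear, ash, mint, yew, kale, cedar, iris, sage.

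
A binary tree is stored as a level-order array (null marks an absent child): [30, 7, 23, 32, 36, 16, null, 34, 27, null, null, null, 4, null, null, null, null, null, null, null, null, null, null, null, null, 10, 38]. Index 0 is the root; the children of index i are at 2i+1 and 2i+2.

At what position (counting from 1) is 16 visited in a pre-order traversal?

8

Pre-order visits the node, then its left subtree, then its right subtree.
Visit 30.
At 30: go left to 7.
  Visit 7.
  At 7: go left to 32.
    Visit 32.
    At 32: go left to 34.
      34 is a leaf — visit 34.
    At 32: go right to 27.
      27 is a leaf — visit 27.
  At 7: go right to 36.
    36 is a leaf — visit 36.
At 30: go right to 23.
  Visit 23.
  At 23: go left to 16.
    Visit 16.
    At 16: no left child.
    At 16: go right to 4.
      Visit 4.
      At 4: go left to 10.
        10 is a leaf — visit 10.
      At 4: go right to 38.
        38 is a leaf — visit 38.
  At 23: no right child.
Full pre-order sequence: 30, 7, 32, 34, 27, 36, 23, 16, 4, 10, 38.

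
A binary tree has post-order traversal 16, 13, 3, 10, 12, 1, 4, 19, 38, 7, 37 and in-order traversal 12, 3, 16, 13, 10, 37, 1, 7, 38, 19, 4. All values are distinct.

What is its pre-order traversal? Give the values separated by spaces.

The last element of post-order is the root; it splits in-order into left and right subtrees.
Root 37: left subtree has 5 nodes {12, 3, 16, 13, 10}, right has 5 {1, 7, 38, 19, 4}.
  Root 12: left subtree has 0 nodes { }, right has 4 {3, 16, 13, 10}.
    Root 10: left subtree has 3 nodes {3, 16, 13}, right has 0 { }.
      Root 3: left subtree has 0 nodes { }, right has 2 {16, 13}.
        Root 13: left subtree has 1 node {16}, right has 0 { }.
  Root 7: left subtree has 1 node {1}, right has 3 {38, 19, 4}.
    Root 38: left subtree has 0 nodes { }, right has 2 {19, 4}.
      Root 19: left subtree has 0 nodes { }, right has 1 {4}.

37 12 10 3 13 16 7 1 38 19 4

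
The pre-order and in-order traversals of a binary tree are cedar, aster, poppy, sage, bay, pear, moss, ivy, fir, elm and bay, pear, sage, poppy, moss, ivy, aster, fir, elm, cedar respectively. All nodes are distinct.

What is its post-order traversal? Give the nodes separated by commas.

pear, bay, sage, ivy, moss, poppy, elm, fir, aster, cedar

The first element of pre-order is the root; it splits in-order into left and right subtrees.
Root cedar: left subtree has 9 nodes {bay, pear, sage, poppy, moss, ivy, aster, fir, elm}, right has 0 { }.
  Root aster: left subtree has 6 nodes {bay, pear, sage, poppy, moss, ivy}, right has 2 {fir, elm}.
    Root poppy: left subtree has 3 nodes {bay, pear, sage}, right has 2 {moss, ivy}.
      Root sage: left subtree has 2 nodes {bay, pear}, right has 0 { }.
        Root bay: left subtree has 0 nodes { }, right has 1 {pear}.
      Root moss: left subtree has 0 nodes { }, right has 1 {ivy}.
    Root fir: left subtree has 0 nodes { }, right has 1 {elm}.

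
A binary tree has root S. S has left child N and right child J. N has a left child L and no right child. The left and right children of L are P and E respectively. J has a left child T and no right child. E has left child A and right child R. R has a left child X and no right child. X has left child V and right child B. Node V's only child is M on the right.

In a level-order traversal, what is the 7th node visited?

Level-order visits nodes level by level from the root, left to right within each level.
Level 0: S
Level 1: N, J
Level 2: L, T
Level 3: P, E
Level 4: A, R
Level 5: X
Level 6: V, B
Level 7: M
Full level-order sequence: S, N, J, L, T, P, E, A, R, X, V, B, M.

E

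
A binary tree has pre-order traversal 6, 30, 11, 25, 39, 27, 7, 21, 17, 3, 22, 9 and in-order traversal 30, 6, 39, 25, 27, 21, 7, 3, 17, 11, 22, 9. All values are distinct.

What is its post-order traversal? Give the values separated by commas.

30, 39, 21, 3, 17, 7, 27, 25, 9, 22, 11, 6

The first element of pre-order is the root; it splits in-order into left and right subtrees.
Root 6: left subtree has 1 node {30}, right has 10 {39, 25, 27, 21, 7, 3, 17, 11, 22, 9}.
  Root 11: left subtree has 7 nodes {39, 25, 27, 21, 7, 3, 17}, right has 2 {22, 9}.
    Root 25: left subtree has 1 node {39}, right has 5 {27, 21, 7, 3, 17}.
      Root 27: left subtree has 0 nodes { }, right has 4 {21, 7, 3, 17}.
        Root 7: left subtree has 1 node {21}, right has 2 {3, 17}.
          Root 17: left subtree has 1 node {3}, right has 0 { }.
    Root 22: left subtree has 0 nodes { }, right has 1 {9}.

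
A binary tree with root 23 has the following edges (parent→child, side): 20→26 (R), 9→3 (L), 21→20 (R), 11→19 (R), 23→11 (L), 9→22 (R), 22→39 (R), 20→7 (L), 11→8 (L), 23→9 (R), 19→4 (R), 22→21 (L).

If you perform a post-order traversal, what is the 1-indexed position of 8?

1

Post-order visits the left subtree, then the right subtree, then the node.
At 23: go left to 11.
  At 11: go left to 8.
    8 is a leaf — visit 8.
  At 11: go right to 19.
    At 19: no left child.
    At 19: go right to 4.
      4 is a leaf — visit 4.
    Visit 19.
  Visit 11.
At 23: go right to 9.
  At 9: go left to 3.
    3 is a leaf — visit 3.
  At 9: go right to 22.
    At 22: go left to 21.
      At 21: no left child.
      At 21: go right to 20.
        At 20: go left to 7.
          7 is a leaf — visit 7.
        At 20: go right to 26.
          26 is a leaf — visit 26.
        Visit 20.
      Visit 21.
    At 22: go right to 39.
      39 is a leaf — visit 39.
    Visit 22.
  Visit 9.
Visit 23.
Full post-order sequence: 8, 4, 19, 11, 3, 7, 26, 20, 21, 39, 22, 9, 23.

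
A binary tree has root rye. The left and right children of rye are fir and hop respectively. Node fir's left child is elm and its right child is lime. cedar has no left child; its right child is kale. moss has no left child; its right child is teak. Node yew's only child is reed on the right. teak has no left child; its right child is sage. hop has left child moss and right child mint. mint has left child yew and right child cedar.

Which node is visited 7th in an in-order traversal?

In-order visits the left subtree, then the node, then the right subtree.
At rye: go left to fir.
  At fir: go left to elm.
    elm is a leaf — visit elm.
  Visit fir.
  At fir: go right to lime.
    lime is a leaf — visit lime.
Visit rye.
At rye: go right to hop.
  At hop: go left to moss.
    At moss: no left child.
    Visit moss.
    At moss: go right to teak.
      At teak: no left child.
      Visit teak.
      At teak: go right to sage.
        sage is a leaf — visit sage.
  Visit hop.
  At hop: go right to mint.
    At mint: go left to yew.
      At yew: no left child.
      Visit yew.
      At yew: go right to reed.
        reed is a leaf — visit reed.
    Visit mint.
    At mint: go right to cedar.
      At cedar: no left child.
      Visit cedar.
      At cedar: go right to kale.
        kale is a leaf — visit kale.
Full in-order sequence: elm, fir, lime, rye, moss, teak, sage, hop, yew, reed, mint, cedar, kale.

sage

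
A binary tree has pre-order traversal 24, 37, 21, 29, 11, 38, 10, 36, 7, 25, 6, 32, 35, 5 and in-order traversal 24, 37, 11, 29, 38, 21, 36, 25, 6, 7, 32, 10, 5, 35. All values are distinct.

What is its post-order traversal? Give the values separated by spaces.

11 38 29 6 25 32 7 36 5 35 10 21 37 24

The first element of pre-order is the root; it splits in-order into left and right subtrees.
Root 24: left subtree has 0 nodes { }, right has 13 {37, 11, 29, 38, 21, 36, 25, 6, 7, 32, 10, 5, 35}.
  Root 37: left subtree has 0 nodes { }, right has 12 {11, 29, 38, 21, 36, 25, 6, 7, 32, 10, 5, 35}.
    Root 21: left subtree has 3 nodes {11, 29, 38}, right has 8 {36, 25, 6, 7, 32, 10, 5, 35}.
      Root 29: left subtree has 1 node {11}, right has 1 {38}.
      Root 10: left subtree has 5 nodes {36, 25, 6, 7, 32}, right has 2 {5, 35}.
        Root 36: left subtree has 0 nodes { }, right has 4 {25, 6, 7, 32}.
          Root 7: left subtree has 2 nodes {25, 6}, right has 1 {32}.
            Root 25: left subtree has 0 nodes { }, right has 1 {6}.
        Root 35: left subtree has 1 node {5}, right has 0 { }.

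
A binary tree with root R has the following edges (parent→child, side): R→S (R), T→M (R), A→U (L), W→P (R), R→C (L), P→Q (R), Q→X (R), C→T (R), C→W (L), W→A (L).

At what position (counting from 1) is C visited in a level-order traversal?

Level-order visits nodes level by level from the root, left to right within each level.
Level 0: R
Level 1: C, S
Level 2: W, T
Level 3: A, P, M
Level 4: U, Q
Level 5: X
Full level-order sequence: R, C, S, W, T, A, P, M, U, Q, X.

2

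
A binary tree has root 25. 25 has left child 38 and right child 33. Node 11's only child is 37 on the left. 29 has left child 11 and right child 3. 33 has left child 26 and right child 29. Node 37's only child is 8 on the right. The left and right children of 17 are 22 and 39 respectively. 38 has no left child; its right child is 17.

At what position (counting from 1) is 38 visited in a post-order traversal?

Post-order visits the left subtree, then the right subtree, then the node.
At 25: go left to 38.
  At 38: no left child.
  At 38: go right to 17.
    At 17: go left to 22.
      22 is a leaf — visit 22.
    At 17: go right to 39.
      39 is a leaf — visit 39.
    Visit 17.
  Visit 38.
At 25: go right to 33.
  At 33: go left to 26.
    26 is a leaf — visit 26.
  At 33: go right to 29.
    At 29: go left to 11.
      At 11: go left to 37.
        At 37: no left child.
        At 37: go right to 8.
          8 is a leaf — visit 8.
        Visit 37.
      At 11: no right child.
      Visit 11.
    At 29: go right to 3.
      3 is a leaf — visit 3.
    Visit 29.
  Visit 33.
Visit 25.
Full post-order sequence: 22, 39, 17, 38, 26, 8, 37, 11, 3, 29, 33, 25.

4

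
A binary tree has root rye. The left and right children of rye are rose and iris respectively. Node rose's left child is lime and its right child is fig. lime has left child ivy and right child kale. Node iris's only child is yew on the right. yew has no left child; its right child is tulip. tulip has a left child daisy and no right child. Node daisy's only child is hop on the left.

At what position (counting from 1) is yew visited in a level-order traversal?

6

Level-order visits nodes level by level from the root, left to right within each level.
Level 0: rye
Level 1: rose, iris
Level 2: lime, fig, yew
Level 3: ivy, kale, tulip
Level 4: daisy
Level 5: hop
Full level-order sequence: rye, rose, iris, lime, fig, yew, ivy, kale, tulip, daisy, hop.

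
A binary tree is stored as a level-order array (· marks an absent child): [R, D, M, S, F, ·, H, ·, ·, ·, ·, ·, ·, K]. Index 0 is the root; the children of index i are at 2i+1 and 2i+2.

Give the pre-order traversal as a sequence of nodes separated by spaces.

Pre-order visits the node, then its left subtree, then its right subtree.
Visit R.
At R: go left to D.
  Visit D.
  At D: go left to S.
    S is a leaf — visit S.
  At D: go right to F.
    F is a leaf — visit F.
At R: go right to M.
  Visit M.
  At M: no left child.
  At M: go right to H.
    Visit H.
    At H: go left to K.
      K is a leaf — visit K.
    At H: no right child.

R D S F M H K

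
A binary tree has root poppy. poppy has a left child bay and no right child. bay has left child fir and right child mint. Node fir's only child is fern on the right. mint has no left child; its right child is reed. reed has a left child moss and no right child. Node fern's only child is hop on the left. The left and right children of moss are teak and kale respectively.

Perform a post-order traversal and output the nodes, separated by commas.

hop, fern, fir, teak, kale, moss, reed, mint, bay, poppy

Post-order visits the left subtree, then the right subtree, then the node.
At poppy: go left to bay.
  At bay: go left to fir.
    At fir: no left child.
    At fir: go right to fern.
      At fern: go left to hop.
        hop is a leaf — visit hop.
      At fern: no right child.
      Visit fern.
    Visit fir.
  At bay: go right to mint.
    At mint: no left child.
    At mint: go right to reed.
      At reed: go left to moss.
        At moss: go left to teak.
          teak is a leaf — visit teak.
        At moss: go right to kale.
          kale is a leaf — visit kale.
        Visit moss.
      At reed: no right child.
      Visit reed.
    Visit mint.
  Visit bay.
At poppy: no right child.
Visit poppy.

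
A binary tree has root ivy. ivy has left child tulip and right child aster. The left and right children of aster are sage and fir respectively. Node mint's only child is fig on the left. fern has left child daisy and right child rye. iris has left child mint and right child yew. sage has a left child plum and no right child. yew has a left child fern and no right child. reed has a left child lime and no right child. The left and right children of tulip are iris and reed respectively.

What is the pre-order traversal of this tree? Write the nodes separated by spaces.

Pre-order visits the node, then its left subtree, then its right subtree.
Visit ivy.
At ivy: go left to tulip.
  Visit tulip.
  At tulip: go left to iris.
    Visit iris.
    At iris: go left to mint.
      Visit mint.
      At mint: go left to fig.
        fig is a leaf — visit fig.
      At mint: no right child.
    At iris: go right to yew.
      Visit yew.
      At yew: go left to fern.
        Visit fern.
        At fern: go left to daisy.
          daisy is a leaf — visit daisy.
        At fern: go right to rye.
          rye is a leaf — visit rye.
      At yew: no right child.
  At tulip: go right to reed.
    Visit reed.
    At reed: go left to lime.
      lime is a leaf — visit lime.
    At reed: no right child.
At ivy: go right to aster.
  Visit aster.
  At aster: go left to sage.
    Visit sage.
    At sage: go left to plum.
      plum is a leaf — visit plum.
    At sage: no right child.
  At aster: go right to fir.
    fir is a leaf — visit fir.

ivy tulip iris mint fig yew fern daisy rye reed lime aster sage plum fir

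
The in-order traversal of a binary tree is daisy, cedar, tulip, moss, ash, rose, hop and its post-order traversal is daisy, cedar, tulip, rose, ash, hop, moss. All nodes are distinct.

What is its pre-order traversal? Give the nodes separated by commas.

The last element of post-order is the root; it splits in-order into left and right subtrees.
Root moss: left subtree has 3 nodes {daisy, cedar, tulip}, right has 3 {ash, rose, hop}.
  Root tulip: left subtree has 2 nodes {daisy, cedar}, right has 0 { }.
    Root cedar: left subtree has 1 node {daisy}, right has 0 { }.
  Root hop: left subtree has 2 nodes {ash, rose}, right has 0 { }.
    Root ash: left subtree has 0 nodes { }, right has 1 {rose}.

moss, tulip, cedar, daisy, hop, ash, rose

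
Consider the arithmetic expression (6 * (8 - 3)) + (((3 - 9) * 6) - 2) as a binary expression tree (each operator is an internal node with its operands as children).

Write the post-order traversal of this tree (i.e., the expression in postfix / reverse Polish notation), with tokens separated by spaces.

6 8 3 - * 3 9 - 6 * 2 - +

Post-order on an expression tree gives postfix notation: for each operator, emit left operand, right operand, then the operator.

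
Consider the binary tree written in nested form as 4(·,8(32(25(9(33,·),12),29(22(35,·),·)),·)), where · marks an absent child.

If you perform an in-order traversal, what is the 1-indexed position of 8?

In-order visits the left subtree, then the node, then the right subtree.
At 4: no left child.
Visit 4.
At 4: go right to 8.
  At 8: go left to 32.
    At 32: go left to 25.
      At 25: go left to 9.
        At 9: go left to 33.
          33 is a leaf — visit 33.
        Visit 9.
        At 9: no right child.
      Visit 25.
      At 25: go right to 12.
        12 is a leaf — visit 12.
    Visit 32.
    At 32: go right to 29.
      At 29: go left to 22.
        At 22: go left to 35.
          35 is a leaf — visit 35.
        Visit 22.
        At 22: no right child.
      Visit 29.
      At 29: no right child.
  Visit 8.
  At 8: no right child.
Full in-order sequence: 4, 33, 9, 25, 12, 32, 35, 22, 29, 8.

10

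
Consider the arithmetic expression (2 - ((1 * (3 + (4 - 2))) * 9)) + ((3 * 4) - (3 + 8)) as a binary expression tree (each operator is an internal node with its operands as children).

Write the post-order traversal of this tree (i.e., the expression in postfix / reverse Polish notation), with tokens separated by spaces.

2 1 3 4 2 - + * 9 * - 3 4 * 3 8 + - +

Post-order on an expression tree gives postfix notation: for each operator, emit left operand, right operand, then the operator.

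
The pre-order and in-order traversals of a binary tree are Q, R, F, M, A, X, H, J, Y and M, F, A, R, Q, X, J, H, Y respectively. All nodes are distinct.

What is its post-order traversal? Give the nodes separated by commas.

The first element of pre-order is the root; it splits in-order into left and right subtrees.
Root Q: left subtree has 4 nodes {M, F, A, R}, right has 4 {X, J, H, Y}.
  Root R: left subtree has 3 nodes {M, F, A}, right has 0 { }.
    Root F: left subtree has 1 node {M}, right has 1 {A}.
  Root X: left subtree has 0 nodes { }, right has 3 {J, H, Y}.
    Root H: left subtree has 1 node {J}, right has 1 {Y}.

M, A, F, R, J, Y, H, X, Q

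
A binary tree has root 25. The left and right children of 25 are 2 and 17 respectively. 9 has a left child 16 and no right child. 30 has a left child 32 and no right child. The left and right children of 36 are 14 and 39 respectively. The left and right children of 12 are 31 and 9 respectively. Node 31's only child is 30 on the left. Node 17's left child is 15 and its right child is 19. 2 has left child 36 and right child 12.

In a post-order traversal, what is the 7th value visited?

Post-order visits the left subtree, then the right subtree, then the node.
At 25: go left to 2.
  At 2: go left to 36.
    At 36: go left to 14.
      14 is a leaf — visit 14.
    At 36: go right to 39.
      39 is a leaf — visit 39.
    Visit 36.
  At 2: go right to 12.
    At 12: go left to 31.
      At 31: go left to 30.
        At 30: go left to 32.
          32 is a leaf — visit 32.
        At 30: no right child.
        Visit 30.
      At 31: no right child.
      Visit 31.
    At 12: go right to 9.
      At 9: go left to 16.
        16 is a leaf — visit 16.
      At 9: no right child.
      Visit 9.
    Visit 12.
  Visit 2.
At 25: go right to 17.
  At 17: go left to 15.
    15 is a leaf — visit 15.
  At 17: go right to 19.
    19 is a leaf — visit 19.
  Visit 17.
Visit 25.
Full post-order sequence: 14, 39, 36, 32, 30, 31, 16, 9, 12, 2, 15, 19, 17, 25.

16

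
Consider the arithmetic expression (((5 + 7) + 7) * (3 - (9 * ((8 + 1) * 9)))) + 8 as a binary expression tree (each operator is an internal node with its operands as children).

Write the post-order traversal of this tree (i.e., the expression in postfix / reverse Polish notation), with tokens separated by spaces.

Post-order on an expression tree gives postfix notation: for each operator, emit left operand, right operand, then the operator.

5 7 + 7 + 3 9 8 1 + 9 * * - * 8 +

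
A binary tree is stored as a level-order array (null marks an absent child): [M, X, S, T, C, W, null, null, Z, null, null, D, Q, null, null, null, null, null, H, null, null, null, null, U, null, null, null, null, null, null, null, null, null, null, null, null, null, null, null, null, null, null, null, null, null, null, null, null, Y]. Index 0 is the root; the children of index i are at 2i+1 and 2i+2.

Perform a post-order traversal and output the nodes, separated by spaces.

Post-order visits the left subtree, then the right subtree, then the node.
At M: go left to X.
  At X: go left to T.
    At T: no left child.
    At T: go right to Z.
      At Z: no left child.
      At Z: go right to H.
        H is a leaf — visit H.
      Visit Z.
    Visit T.
  At X: go right to C.
    C is a leaf — visit C.
  Visit X.
At M: go right to S.
  At S: go left to W.
    At W: go left to D.
      At D: go left to U.
        At U: no left child.
        At U: go right to Y.
          Y is a leaf — visit Y.
        Visit U.
      At D: no right child.
      Visit D.
    At W: go right to Q.
      Q is a leaf — visit Q.
    Visit W.
  At S: no right child.
  Visit S.
Visit M.

H Z T C X Y U D Q W S M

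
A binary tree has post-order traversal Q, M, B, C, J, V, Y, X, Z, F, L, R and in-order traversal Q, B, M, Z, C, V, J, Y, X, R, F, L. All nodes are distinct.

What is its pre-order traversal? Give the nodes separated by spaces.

R Z B Q M X Y V C J L F

The last element of post-order is the root; it splits in-order into left and right subtrees.
Root R: left subtree has 9 nodes {Q, B, M, Z, C, V, J, Y, X}, right has 2 {F, L}.
  Root Z: left subtree has 3 nodes {Q, B, M}, right has 5 {C, V, J, Y, X}.
    Root B: left subtree has 1 node {Q}, right has 1 {M}.
    Root X: left subtree has 4 nodes {C, V, J, Y}, right has 0 { }.
      Root Y: left subtree has 3 nodes {C, V, J}, right has 0 { }.
        Root V: left subtree has 1 node {C}, right has 1 {J}.
  Root L: left subtree has 1 node {F}, right has 0 { }.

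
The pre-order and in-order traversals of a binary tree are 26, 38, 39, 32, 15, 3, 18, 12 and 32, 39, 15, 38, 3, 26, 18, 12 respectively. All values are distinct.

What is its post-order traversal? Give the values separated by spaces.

32 15 39 3 38 12 18 26

The first element of pre-order is the root; it splits in-order into left and right subtrees.
Root 26: left subtree has 5 nodes {32, 39, 15, 38, 3}, right has 2 {18, 12}.
  Root 38: left subtree has 3 nodes {32, 39, 15}, right has 1 {3}.
    Root 39: left subtree has 1 node {32}, right has 1 {15}.
  Root 18: left subtree has 0 nodes { }, right has 1 {12}.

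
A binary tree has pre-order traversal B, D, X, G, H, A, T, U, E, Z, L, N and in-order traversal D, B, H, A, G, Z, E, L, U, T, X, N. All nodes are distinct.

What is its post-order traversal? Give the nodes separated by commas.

The first element of pre-order is the root; it splits in-order into left and right subtrees.
Root B: left subtree has 1 node {D}, right has 10 {H, A, G, Z, E, L, U, T, X, N}.
  Root X: left subtree has 8 nodes {H, A, G, Z, E, L, U, T}, right has 1 {N}.
    Root G: left subtree has 2 nodes {H, A}, right has 5 {Z, E, L, U, T}.
      Root H: left subtree has 0 nodes { }, right has 1 {A}.
      Root T: left subtree has 4 nodes {Z, E, L, U}, right has 0 { }.
        Root U: left subtree has 3 nodes {Z, E, L}, right has 0 { }.
          Root E: left subtree has 1 node {Z}, right has 1 {L}.

D, A, H, Z, L, E, U, T, G, N, X, B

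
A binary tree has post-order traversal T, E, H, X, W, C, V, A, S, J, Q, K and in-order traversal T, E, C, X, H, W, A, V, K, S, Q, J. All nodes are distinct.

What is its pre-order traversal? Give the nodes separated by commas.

The last element of post-order is the root; it splits in-order into left and right subtrees.
Root K: left subtree has 8 nodes {T, E, C, X, H, W, A, V}, right has 3 {S, Q, J}.
  Root A: left subtree has 6 nodes {T, E, C, X, H, W}, right has 1 {V}.
    Root C: left subtree has 2 nodes {T, E}, right has 3 {X, H, W}.
      Root E: left subtree has 1 node {T}, right has 0 { }.
      Root W: left subtree has 2 nodes {X, H}, right has 0 { }.
        Root X: left subtree has 0 nodes { }, right has 1 {H}.
  Root Q: left subtree has 1 node {S}, right has 1 {J}.

K, A, C, E, T, W, X, H, V, Q, S, J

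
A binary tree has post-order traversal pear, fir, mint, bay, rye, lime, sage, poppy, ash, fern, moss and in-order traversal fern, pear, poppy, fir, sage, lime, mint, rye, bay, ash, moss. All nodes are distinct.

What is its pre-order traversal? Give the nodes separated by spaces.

moss fern ash poppy pear sage fir lime rye mint bay

The last element of post-order is the root; it splits in-order into left and right subtrees.
Root moss: left subtree has 10 nodes {fern, pear, poppy, fir, sage, lime, mint, rye, bay, ash}, right has 0 { }.
  Root fern: left subtree has 0 nodes { }, right has 9 {pear, poppy, fir, sage, lime, mint, rye, bay, ash}.
    Root ash: left subtree has 8 nodes {pear, poppy, fir, sage, lime, mint, rye, bay}, right has 0 { }.
      Root poppy: left subtree has 1 node {pear}, right has 6 {fir, sage, lime, mint, rye, bay}.
        Root sage: left subtree has 1 node {fir}, right has 4 {lime, mint, rye, bay}.
          Root lime: left subtree has 0 nodes { }, right has 3 {mint, rye, bay}.
            Root rye: left subtree has 1 node {mint}, right has 1 {bay}.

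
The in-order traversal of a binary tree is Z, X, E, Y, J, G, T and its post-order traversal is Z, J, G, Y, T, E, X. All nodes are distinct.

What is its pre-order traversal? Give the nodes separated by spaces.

The last element of post-order is the root; it splits in-order into left and right subtrees.
Root X: left subtree has 1 node {Z}, right has 5 {E, Y, J, G, T}.
  Root E: left subtree has 0 nodes { }, right has 4 {Y, J, G, T}.
    Root T: left subtree has 3 nodes {Y, J, G}, right has 0 { }.
      Root Y: left subtree has 0 nodes { }, right has 2 {J, G}.
        Root G: left subtree has 1 node {J}, right has 0 { }.

X Z E T Y G J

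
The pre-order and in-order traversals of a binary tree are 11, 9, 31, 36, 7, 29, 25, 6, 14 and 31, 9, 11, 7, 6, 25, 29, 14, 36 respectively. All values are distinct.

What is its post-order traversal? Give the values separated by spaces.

The first element of pre-order is the root; it splits in-order into left and right subtrees.
Root 11: left subtree has 2 nodes {31, 9}, right has 6 {7, 6, 25, 29, 14, 36}.
  Root 9: left subtree has 1 node {31}, right has 0 { }.
  Root 36: left subtree has 5 nodes {7, 6, 25, 29, 14}, right has 0 { }.
    Root 7: left subtree has 0 nodes { }, right has 4 {6, 25, 29, 14}.
      Root 29: left subtree has 2 nodes {6, 25}, right has 1 {14}.
        Root 25: left subtree has 1 node {6}, right has 0 { }.

31 9 6 25 14 29 7 36 11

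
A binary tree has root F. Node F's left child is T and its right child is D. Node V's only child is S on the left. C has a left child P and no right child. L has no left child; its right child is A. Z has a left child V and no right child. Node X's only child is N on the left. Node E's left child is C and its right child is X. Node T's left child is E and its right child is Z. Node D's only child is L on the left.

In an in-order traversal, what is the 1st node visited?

P

In-order visits the left subtree, then the node, then the right subtree.
At F: go left to T.
  At T: go left to E.
    At E: go left to C.
      At C: go left to P.
        P is a leaf — visit P.
      Visit C.
      At C: no right child.
    Visit E.
    At E: go right to X.
      At X: go left to N.
        N is a leaf — visit N.
      Visit X.
      At X: no right child.
  Visit T.
  At T: go right to Z.
    At Z: go left to V.
      At V: go left to S.
        S is a leaf — visit S.
      Visit V.
      At V: no right child.
    Visit Z.
    At Z: no right child.
Visit F.
At F: go right to D.
  At D: go left to L.
    At L: no left child.
    Visit L.
    At L: go right to A.
      A is a leaf — visit A.
  Visit D.
  At D: no right child.
Full in-order sequence: P, C, E, N, X, T, S, V, Z, F, L, A, D.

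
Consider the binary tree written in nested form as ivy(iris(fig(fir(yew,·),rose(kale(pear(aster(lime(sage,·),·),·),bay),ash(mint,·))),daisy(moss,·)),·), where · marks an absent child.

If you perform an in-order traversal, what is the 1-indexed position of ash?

12

In-order visits the left subtree, then the node, then the right subtree.
At ivy: go left to iris.
  At iris: go left to fig.
    At fig: go left to fir.
      At fir: go left to yew.
        yew is a leaf — visit yew.
      Visit fir.
      At fir: no right child.
    Visit fig.
    At fig: go right to rose.
      At rose: go left to kale.
        At kale: go left to pear.
          At pear: go left to aster.
            At aster: go left to lime.
              At lime: go left to sage.
                sage is a leaf — visit sage.
              Visit lime.
              At lime: no right child.
            Visit aster.
            At aster: no right child.
          Visit pear.
          At pear: no right child.
        Visit kale.
        At kale: go right to bay.
          bay is a leaf — visit bay.
      Visit rose.
      At rose: go right to ash.
        At ash: go left to mint.
          mint is a leaf — visit mint.
        Visit ash.
        At ash: no right child.
  Visit iris.
  At iris: go right to daisy.
    At daisy: go left to moss.
      moss is a leaf — visit moss.
    Visit daisy.
    At daisy: no right child.
Visit ivy.
At ivy: no right child.
Full in-order sequence: yew, fir, fig, sage, lime, aster, pear, kale, bay, rose, mint, ash, iris, moss, daisy, ivy.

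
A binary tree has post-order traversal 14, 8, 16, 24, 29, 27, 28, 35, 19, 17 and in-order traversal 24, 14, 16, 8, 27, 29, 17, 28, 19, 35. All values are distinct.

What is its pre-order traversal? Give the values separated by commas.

17, 27, 24, 16, 14, 8, 29, 19, 28, 35

The last element of post-order is the root; it splits in-order into left and right subtrees.
Root 17: left subtree has 6 nodes {24, 14, 16, 8, 27, 29}, right has 3 {28, 19, 35}.
  Root 27: left subtree has 4 nodes {24, 14, 16, 8}, right has 1 {29}.
    Root 24: left subtree has 0 nodes { }, right has 3 {14, 16, 8}.
      Root 16: left subtree has 1 node {14}, right has 1 {8}.
  Root 19: left subtree has 1 node {28}, right has 1 {35}.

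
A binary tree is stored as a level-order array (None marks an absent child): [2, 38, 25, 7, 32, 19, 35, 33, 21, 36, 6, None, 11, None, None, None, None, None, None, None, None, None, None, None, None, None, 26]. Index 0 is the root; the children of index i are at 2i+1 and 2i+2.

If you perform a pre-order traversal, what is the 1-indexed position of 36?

Pre-order visits the node, then its left subtree, then its right subtree.
Visit 2.
At 2: go left to 38.
  Visit 38.
  At 38: go left to 7.
    Visit 7.
    At 7: go left to 33.
      33 is a leaf — visit 33.
    At 7: go right to 21.
      21 is a leaf — visit 21.
  At 38: go right to 32.
    Visit 32.
    At 32: go left to 36.
      36 is a leaf — visit 36.
    At 32: go right to 6.
      6 is a leaf — visit 6.
At 2: go right to 25.
  Visit 25.
  At 25: go left to 19.
    Visit 19.
    At 19: no left child.
    At 19: go right to 11.
      Visit 11.
      At 11: no left child.
      At 11: go right to 26.
        26 is a leaf — visit 26.
  At 25: go right to 35.
    35 is a leaf — visit 35.
Full pre-order sequence: 2, 38, 7, 33, 21, 32, 36, 6, 25, 19, 11, 26, 35.

7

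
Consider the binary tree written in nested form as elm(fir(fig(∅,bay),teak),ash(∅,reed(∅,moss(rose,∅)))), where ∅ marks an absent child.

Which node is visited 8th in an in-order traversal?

In-order visits the left subtree, then the node, then the right subtree.
At elm: go left to fir.
  At fir: go left to fig.
    At fig: no left child.
    Visit fig.
    At fig: go right to bay.
      bay is a leaf — visit bay.
  Visit fir.
  At fir: go right to teak.
    teak is a leaf — visit teak.
Visit elm.
At elm: go right to ash.
  At ash: no left child.
  Visit ash.
  At ash: go right to reed.
    At reed: no left child.
    Visit reed.
    At reed: go right to moss.
      At moss: go left to rose.
        rose is a leaf — visit rose.
      Visit moss.
      At moss: no right child.
Full in-order sequence: fig, bay, fir, teak, elm, ash, reed, rose, moss.

rose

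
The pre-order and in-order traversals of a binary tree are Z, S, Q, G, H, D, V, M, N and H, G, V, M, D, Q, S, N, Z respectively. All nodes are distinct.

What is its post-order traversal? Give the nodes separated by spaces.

The first element of pre-order is the root; it splits in-order into left and right subtrees.
Root Z: left subtree has 8 nodes {H, G, V, M, D, Q, S, N}, right has 0 { }.
  Root S: left subtree has 6 nodes {H, G, V, M, D, Q}, right has 1 {N}.
    Root Q: left subtree has 5 nodes {H, G, V, M, D}, right has 0 { }.
      Root G: left subtree has 1 node {H}, right has 3 {V, M, D}.
        Root D: left subtree has 2 nodes {V, M}, right has 0 { }.
          Root V: left subtree has 0 nodes { }, right has 1 {M}.

H M V D G Q N S Z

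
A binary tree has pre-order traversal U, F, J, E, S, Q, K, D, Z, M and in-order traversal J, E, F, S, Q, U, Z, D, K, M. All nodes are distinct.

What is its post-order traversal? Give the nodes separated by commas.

E, J, Q, S, F, Z, D, M, K, U

The first element of pre-order is the root; it splits in-order into left and right subtrees.
Root U: left subtree has 5 nodes {J, E, F, S, Q}, right has 4 {Z, D, K, M}.
  Root F: left subtree has 2 nodes {J, E}, right has 2 {S, Q}.
    Root J: left subtree has 0 nodes { }, right has 1 {E}.
    Root S: left subtree has 0 nodes { }, right has 1 {Q}.
  Root K: left subtree has 2 nodes {Z, D}, right has 1 {M}.
    Root D: left subtree has 1 node {Z}, right has 0 { }.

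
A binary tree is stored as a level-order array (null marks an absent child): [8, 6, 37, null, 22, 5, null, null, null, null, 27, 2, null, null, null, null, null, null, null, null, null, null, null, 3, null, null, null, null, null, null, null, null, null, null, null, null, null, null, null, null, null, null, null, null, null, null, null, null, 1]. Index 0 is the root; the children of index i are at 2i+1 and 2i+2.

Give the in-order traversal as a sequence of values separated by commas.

6, 22, 27, 8, 3, 1, 2, 5, 37

In-order visits the left subtree, then the node, then the right subtree.
At 8: go left to 6.
  At 6: no left child.
  Visit 6.
  At 6: go right to 22.
    At 22: no left child.
    Visit 22.
    At 22: go right to 27.
      27 is a leaf — visit 27.
Visit 8.
At 8: go right to 37.
  At 37: go left to 5.
    At 5: go left to 2.
      At 2: go left to 3.
        At 3: no left child.
        Visit 3.
        At 3: go right to 1.
          1 is a leaf — visit 1.
      Visit 2.
      At 2: no right child.
    Visit 5.
    At 5: no right child.
  Visit 37.
  At 37: no right child.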